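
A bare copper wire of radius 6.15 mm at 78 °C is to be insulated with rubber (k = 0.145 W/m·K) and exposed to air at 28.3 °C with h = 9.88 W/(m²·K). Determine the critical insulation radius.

r_cr = 1.47 cm

For a cylinder, r_cr = k_ins/h = 0.145/9.88 = 0.0147 m = 1.47 cm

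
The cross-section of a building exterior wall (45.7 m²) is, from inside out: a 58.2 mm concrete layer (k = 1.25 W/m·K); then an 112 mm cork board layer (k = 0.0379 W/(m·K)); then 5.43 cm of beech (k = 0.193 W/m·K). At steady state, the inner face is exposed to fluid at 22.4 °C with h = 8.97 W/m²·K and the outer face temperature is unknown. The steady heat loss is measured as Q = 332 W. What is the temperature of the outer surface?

Series resistances:
  R_conv,in = 1/(hA) = 1/(8.97·45.7) = 0.002439 K/W
  R_concrete = L/(kA) = 0.0582/(1.25·45.7) = 0.001019 K/W
  R_cork board = L/(kA) = 0.112/(0.0379·45.7) = 0.06466 K/W
  R_beech = L/(kA) = 0.0543/(0.193·45.7) = 0.006156 K/W
ΣR = 0.07428 K/W
ΔT = Q·ΣR = 332 × 0.07428 = 24.66 K
Heat flows outward, so T_out = T_in − ΔT = 22.4 − 24.66 = -2.26 °C

T_out = -2.26 °C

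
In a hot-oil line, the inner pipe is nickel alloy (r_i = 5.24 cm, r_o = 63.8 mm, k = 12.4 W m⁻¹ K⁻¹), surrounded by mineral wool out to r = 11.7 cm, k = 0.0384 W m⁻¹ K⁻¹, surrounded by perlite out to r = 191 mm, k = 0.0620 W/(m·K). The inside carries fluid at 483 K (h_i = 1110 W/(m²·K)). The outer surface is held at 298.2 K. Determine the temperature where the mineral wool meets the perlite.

Treat each layer as a resistance in series:
  R'_conv,in = 1/(2πr h) = 1/(2π·0.0524·1110) = 0.002736 m·K/W
  R'_nickel alloy = ln(0.0638/0.0524)/(2πk) = 0.1968/(2π·12.4) = 0.002527 m·K/W
  R'_mineral wool = ln(0.117/0.0638)/(2πk) = 0.6064/(2π·0.0384) = 2.513 m·K/W
  R'_perlite = ln(0.191/0.117)/(2πk) = 0.4901/(2π·0.0620) = 1.258 m·K/W
ΣR = 0.002736 + 0.002527 + 2.513 + 1.258 = 3.776 m·K/W
Q' = ΔT/ΣR = (483 K − 298.2 K)/3.776 = 48.94 W/m
From the inner boundary to the mineral wool/perlite interface, ΣR_partial = 2.518 m·K/W.
T_interface = T_in − Q'·ΣR_partial = 483 K − (48.94)(2.518) = 359.8 K

T = 359.8 K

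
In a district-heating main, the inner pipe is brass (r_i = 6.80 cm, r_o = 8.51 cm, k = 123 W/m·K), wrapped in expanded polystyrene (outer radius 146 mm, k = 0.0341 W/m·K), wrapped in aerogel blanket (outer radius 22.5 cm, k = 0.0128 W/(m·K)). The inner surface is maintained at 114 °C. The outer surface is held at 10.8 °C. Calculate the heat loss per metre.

Series thermal resistances, inner to outer:
  R'_brass = ln(0.0851/0.0680)/(2πk) = 0.2243/(2π·123) = 2.903×10^-4 m·K/W
  R'_expanded polystyrene = ln(0.146/0.0851)/(2πk) = 0.5398/(2π·0.0341) = 2.519 m·K/W
  R'_aerogel blanket = ln(0.225/0.146)/(2πk) = 0.4325/(2π·0.0128) = 5.378 m·K/W
ΣR = 2.903×10^-4 + 2.519 + 5.378 = 7.897 m·K/W
Q' = ΔT/ΣR = (114 °C − 10.8 °C)/7.897 = 13.1 W/m

Q' = 13.1 W/m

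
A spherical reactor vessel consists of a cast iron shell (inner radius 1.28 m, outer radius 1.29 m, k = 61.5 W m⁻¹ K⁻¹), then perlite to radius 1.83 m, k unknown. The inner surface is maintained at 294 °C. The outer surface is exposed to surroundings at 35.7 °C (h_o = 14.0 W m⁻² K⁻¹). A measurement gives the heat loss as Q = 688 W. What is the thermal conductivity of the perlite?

ΣR = ΔT/Q = |294 − 35.7|/688 = 0.3754 K/W
Known resistances:
  R_cast iron = (1/1.28 − 1/1.29)/(4πk) = 0.006056/(4π·61.5) = 7.836×10^-6 K/W
  R_conv,out = 1/(4πr²h) = 1/(4π·1.83²·14.0) = 0.001697 K/W
R_perlite = ΣR − ΣR_known = 0.3754 − 0.001705 = 0.3737 K/W
(1/r₁−1/r₂)/(4πk) = 0.3737 ⇒ k = 0.2287/(4π·0.3737) = 0.0487 W/m·K

k = 0.0487 W/m·K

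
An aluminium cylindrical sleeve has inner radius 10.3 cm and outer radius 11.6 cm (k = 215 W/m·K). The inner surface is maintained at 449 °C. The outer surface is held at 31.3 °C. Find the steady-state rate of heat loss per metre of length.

Q' = 2πk·ΔT/ln(r₂/r₁) = 2π × 215 × 417.7 / ln(0.116/0.103) = 4.75×10^6 W/m

Q' = 4750 kW/m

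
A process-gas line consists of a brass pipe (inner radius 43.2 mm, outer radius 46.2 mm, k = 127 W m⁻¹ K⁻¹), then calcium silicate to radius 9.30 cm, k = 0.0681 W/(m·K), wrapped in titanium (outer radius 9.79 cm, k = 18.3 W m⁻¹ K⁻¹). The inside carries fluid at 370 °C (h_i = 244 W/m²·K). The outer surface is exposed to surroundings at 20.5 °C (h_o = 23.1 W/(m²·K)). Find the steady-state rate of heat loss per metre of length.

Resistance network (inner→outer):
  R'_conv,in = 1/(2πr h) = 1/(2π·0.0432·244) = 0.01510 m·K/W
  R'_brass = ln(0.0462/0.0432)/(2πk) = 0.06714/(2π·127) = 8.414×10^-5 m·K/W
  R'_calcium silicate = ln(0.0930/0.0462)/(2πk) = 0.6996/(2π·0.0681) = 1.635 m·K/W
  R'_titanium = ln(0.0979/0.0930)/(2πk) = 0.05135/(2π·18.3) = 4.466×10^-4 m·K/W
  R'_conv,out = 1/(2πr h) = 1/(2π·0.0979·23.1) = 0.07038 m·K/W
ΣR = 0.01510 + 8.414×10^-5 + 1.635 + 4.466×10^-4 + 0.07038 = 1.721 m·K/W
Q' = ΔT/ΣR = (370 °C − 20.5 °C)/1.721 = 203 W/m

Q' = 203 W/m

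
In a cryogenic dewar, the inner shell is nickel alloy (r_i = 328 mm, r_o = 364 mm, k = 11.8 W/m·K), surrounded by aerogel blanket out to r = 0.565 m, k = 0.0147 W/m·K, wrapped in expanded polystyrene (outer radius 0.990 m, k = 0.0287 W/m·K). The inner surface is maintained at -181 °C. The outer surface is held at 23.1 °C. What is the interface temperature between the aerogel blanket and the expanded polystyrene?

Resistance network (inner→outer):
  R_nickel alloy = (1/0.328 − 1/0.364)/(4πk) = 0.3015/(4π·11.8) = 0.002033 K/W
  R_aerogel blanket = (1/0.364 − 1/0.565)/(4πk) = 0.9773/(4π·0.0147) = 5.291 K/W
  R_expanded polystyrene = (1/0.565 − 1/0.990)/(4πk) = 0.7598/(4π·0.0287) = 2.107 K/W
ΣR = 0.002033 + 5.291 + 2.107 = 7.400 K/W
Q = ΔT/ΣR = (-181 °C − 23.1 °C)/7.400 = -27.58 W
From the inner boundary to the aerogel blanket/expanded polystyrene interface, ΣR_partial = 5.293 K/W.
T_interface = T_in − Q·ΣR_partial = -181 °C − (-27.58)(5.293) = -35.0 °C

T = -35.0 °C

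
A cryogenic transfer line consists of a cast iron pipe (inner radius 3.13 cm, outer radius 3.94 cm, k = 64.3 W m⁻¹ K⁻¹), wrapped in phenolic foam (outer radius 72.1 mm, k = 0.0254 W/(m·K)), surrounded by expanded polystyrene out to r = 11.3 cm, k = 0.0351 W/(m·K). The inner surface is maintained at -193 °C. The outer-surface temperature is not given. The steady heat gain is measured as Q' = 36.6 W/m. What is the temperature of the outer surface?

T_out = 20.2 °C

Series resistances:
  R'_cast iron = ln(0.0394/0.0313)/(2πk) = 0.2301/(2π·64.3) = 5.697×10^-4 m·K/W
  R'_phenolic foam = ln(0.0721/0.0394)/(2πk) = 0.6043/(2π·0.0254) = 3.786 m·K/W
  R'_expanded polystyrene = ln(0.113/0.0721)/(2πk) = 0.4493/(2π·0.0351) = 2.037 m·K/W
ΣR = 5.824 m·K/W
ΔT = Q'·ΣR = 36.6 × 5.824 = 213.2 K
Heat flows inward, so T_out = T_in + ΔT = -193 + 213.2 = 20.2 °C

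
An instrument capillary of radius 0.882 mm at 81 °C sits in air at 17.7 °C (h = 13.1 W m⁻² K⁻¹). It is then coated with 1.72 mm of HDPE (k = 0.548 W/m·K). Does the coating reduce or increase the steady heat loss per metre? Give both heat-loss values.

Critical radius for a cylinder: r_cr = k/h = 0.0418 m = 4.18 cm.
Outer radius after coating: r₂ = 8.82×10^-4 + 0.00172 = 0.002602 m.
Since r₁ < r_cr and r₂ ≤ r_cr, the coating moves toward the maximum at r_cr — heat loss rises.
Bare: R = 1/(2πr₁h) = 13.77 m·K/W; Q = 63.3/13.77 = 4.60 W/m.
Coated: R = R_cond + R_conv = 4.983 m·K/W; Q = 63.3/4.983 = 12.7 W/m.

increases: 4.60 → 12.7 W/m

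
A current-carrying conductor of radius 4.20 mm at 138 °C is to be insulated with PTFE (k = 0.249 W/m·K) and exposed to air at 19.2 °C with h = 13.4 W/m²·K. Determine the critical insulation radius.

For a cylinder, r_cr = k_ins/h = 0.249/13.4 = 0.0186 m = 1.86 cm

r_cr = 1.86 cm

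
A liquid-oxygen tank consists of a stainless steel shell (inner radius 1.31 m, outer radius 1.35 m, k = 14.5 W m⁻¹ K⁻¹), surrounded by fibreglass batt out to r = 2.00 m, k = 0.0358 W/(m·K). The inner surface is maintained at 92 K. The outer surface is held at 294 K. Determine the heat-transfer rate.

Q = 377 W

Series thermal resistances, inner to outer:
  R_stainless steel = (1/1.31 − 1/1.35)/(4πk) = 0.02262/(4π·14.5) = 1.241×10^-4 K/W
  R_fibreglass batt = (1/1.35 − 1/2.00)/(4πk) = 0.2407/(4π·0.0358) = 0.5351 K/W
ΣR = 1.241×10^-4 + 0.5351 = 0.5352 K/W
Q = ΔT/ΣR = (92 K − 294 K)/0.5352 = -377 W
(Negative Q ⇒ heat flows inward; heat gain = 377 W.)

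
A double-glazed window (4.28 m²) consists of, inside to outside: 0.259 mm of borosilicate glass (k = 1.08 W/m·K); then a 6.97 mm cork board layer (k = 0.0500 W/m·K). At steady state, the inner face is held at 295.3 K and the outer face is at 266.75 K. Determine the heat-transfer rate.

Series thermal resistances, inner to outer:
  R_borosilicate glass = L/(kA) = 2.59×10^-4/(1.08·4.28) = 5.603×10^-5 K/W
  R_cork board = L/(kA) = 0.00697/(0.0500·4.28) = 0.03257 K/W
ΣR = 5.603×10^-5 + 0.03257 = 0.03263 K/W
Q = ΔT/ΣR = (295.3 K − 266.75 K)/0.03263 = 875 W

Q = 875 W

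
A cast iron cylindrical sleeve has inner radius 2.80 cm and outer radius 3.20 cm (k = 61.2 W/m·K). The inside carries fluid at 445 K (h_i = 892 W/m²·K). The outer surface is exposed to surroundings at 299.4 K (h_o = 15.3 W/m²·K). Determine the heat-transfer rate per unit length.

Q' = 439 W/m

Treat each layer as a resistance in series:
  R'_conv,in = 1/(2πr h) = 1/(2π·0.0280·892) = 0.006372 m·K/W
  R'_cast iron = ln(0.0320/0.0280)/(2πk) = 0.1335/(2π·61.2) = 3.473×10^-4 m·K/W
  R'_conv,out = 1/(2πr h) = 1/(2π·0.0320·15.3) = 0.3251 m·K/W
ΣR = 0.006372 + 3.473×10^-4 + 0.3251 = 0.3318 m·K/W
Q' = ΔT/ΣR = (445 K − 299.4 K)/0.3318 = 439 W/m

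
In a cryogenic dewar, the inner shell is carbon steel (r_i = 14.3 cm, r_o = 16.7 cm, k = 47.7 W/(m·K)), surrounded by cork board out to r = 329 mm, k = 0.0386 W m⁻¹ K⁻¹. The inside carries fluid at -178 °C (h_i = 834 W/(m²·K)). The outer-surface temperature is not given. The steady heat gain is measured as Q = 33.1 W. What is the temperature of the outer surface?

Series resistances:
  R_conv,in = 1/(4πr²h) = 1/(4π·0.143²·834) = 0.004666 K/W
  R_carbon steel = (1/0.143 − 1/0.167)/(4πk) = 1.005/(4π·47.7) = 0.001677 K/W
  R_cork board = (1/0.167 − 1/0.329)/(4πk) = 2.949/(4π·0.0386) = 6.079 K/W
ΣR = 6.085 K/W
ΔT = Q·ΣR = 33.1 × 6.085 = 201.4 K
Heat flows inward, so T_out = T_in + ΔT = -178 + 201.4 = 23.4 °C

T_out = 23.4 °C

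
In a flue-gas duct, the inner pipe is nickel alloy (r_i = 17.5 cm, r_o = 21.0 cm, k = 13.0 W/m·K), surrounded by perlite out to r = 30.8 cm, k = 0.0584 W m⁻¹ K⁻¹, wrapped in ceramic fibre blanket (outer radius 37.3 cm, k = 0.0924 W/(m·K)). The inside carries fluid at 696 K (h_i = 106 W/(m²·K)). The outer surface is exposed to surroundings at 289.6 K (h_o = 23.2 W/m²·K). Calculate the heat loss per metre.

Resistance network (inner→outer):
  R'_conv,in = 1/(2πr h) = 1/(2π·0.175·106) = 0.008580 m·K/W
  R'_nickel alloy = ln(0.210/0.175)/(2πk) = 0.1823/(2π·13.0) = 0.002232 m·K/W
  R'_perlite = ln(0.308/0.210)/(2πk) = 0.3830/(2π·0.0584) = 1.044 m·K/W
  R'_ceramic fibre blanket = ln(0.373/0.308)/(2πk) = 0.1915/(2π·0.0924) = 0.3298 m·K/W
  R'_conv,out = 1/(2πr h) = 1/(2π·0.373·23.2) = 0.01839 m·K/W
ΣR = 0.008580 + 0.002232 + 1.044 + 0.3298 + 0.01839 = 1.403 m·K/W
Q' = ΔT/ΣR = (696 K − 289.6 K)/1.403 = 290 W/m

Q' = 290 W/m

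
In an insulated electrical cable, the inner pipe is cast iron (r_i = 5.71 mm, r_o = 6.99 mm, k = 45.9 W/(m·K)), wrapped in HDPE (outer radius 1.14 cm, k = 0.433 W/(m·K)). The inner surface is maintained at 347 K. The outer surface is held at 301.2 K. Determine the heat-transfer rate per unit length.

Treat each layer as a resistance in series:
  R'_cast iron = ln(0.00699/0.00571)/(2πk) = 0.2023/(2π·45.9) = 7.013×10^-4 m·K/W
  R'_HDPE = ln(0.0114/0.00699)/(2πk) = 0.4891/(2π·0.433) = 0.1798 m·K/W
ΣR = 7.013×10^-4 + 0.1798 = 0.1805 m·K/W
Q' = ΔT/ΣR = (347 K − 301.2 K)/0.1805 = 254 W/m

Q' = 254 W/m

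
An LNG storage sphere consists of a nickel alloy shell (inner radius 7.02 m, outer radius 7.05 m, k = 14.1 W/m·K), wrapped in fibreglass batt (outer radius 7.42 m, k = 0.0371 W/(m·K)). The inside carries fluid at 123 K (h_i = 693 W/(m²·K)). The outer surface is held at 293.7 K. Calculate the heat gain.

Treat each layer as a resistance in series:
  R_conv,in = 1/(4πr²h) = 1/(4π·7.02²·693) = 2.330×10^-6 K/W
  R_nickel alloy = (1/7.02 − 1/7.05)/(4πk) = 6.062×10^-4/(4π·14.1) = 3.421×10^-6 K/W
  R_fibreglass batt = (1/7.05 − 1/7.42)/(4πk) = 0.007073/(4π·0.0371) = 0.01517 K/W
ΣR = 2.330×10^-6 + 3.421×10^-6 + 0.01517 = 0.01518 K/W
Q = ΔT/ΣR = (123 K − 293.7 K)/0.01518 = -11200 W
(Negative Q ⇒ heat flows inward; heat gain = 11200 W.)

Q = 11.2 kW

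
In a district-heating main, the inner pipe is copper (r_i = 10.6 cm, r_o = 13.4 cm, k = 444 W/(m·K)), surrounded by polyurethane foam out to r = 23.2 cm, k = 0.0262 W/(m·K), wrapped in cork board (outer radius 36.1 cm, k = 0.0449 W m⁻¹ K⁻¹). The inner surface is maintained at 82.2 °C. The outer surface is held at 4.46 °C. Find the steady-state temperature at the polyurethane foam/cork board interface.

Resistance network (inner→outer):
  R'_copper = ln(0.134/0.106)/(2πk) = 0.2344/(2π·444) = 8.402×10^-5 m·K/W
  R'_polyurethane foam = ln(0.232/0.134)/(2πk) = 0.5489/(2π·0.0262) = 3.334 m·K/W
  R'_cork board = ln(0.361/0.232)/(2πk) = 0.4421/(2π·0.0449) = 1.567 m·K/W
ΣR = 8.402×10^-5 + 3.334 + 1.567 = 4.901 m·K/W
Q' = ΔT/ΣR = (82.2 °C − 4.46 °C)/4.901 = 15.86 W/m
From the inner boundary to the polyurethane foam/cork board interface, ΣR_partial = 3.334 m·K/W.
T_interface = T_in − Q'·ΣR_partial = 82.2 °C − (15.86)(3.334) = 29.3 °C

T = 29.3 °C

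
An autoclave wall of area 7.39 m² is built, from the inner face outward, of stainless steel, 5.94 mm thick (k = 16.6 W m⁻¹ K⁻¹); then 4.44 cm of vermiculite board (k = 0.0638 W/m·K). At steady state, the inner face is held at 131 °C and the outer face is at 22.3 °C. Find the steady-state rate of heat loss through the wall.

Q = 1150 W

Resistance network (inner→outer):
  R_stainless steel = L/(kA) = 0.00594/(16.6·7.39) = 4.842×10^-5 K/W
  R_vermiculite board = L/(kA) = 0.0444/(0.0638·7.39) = 0.09417 K/W
ΣR = 4.842×10^-5 + 0.09417 = 0.09422 K/W
Q = ΔT/ΣR = (131 °C − 22.3 °C)/0.09422 = 1150 W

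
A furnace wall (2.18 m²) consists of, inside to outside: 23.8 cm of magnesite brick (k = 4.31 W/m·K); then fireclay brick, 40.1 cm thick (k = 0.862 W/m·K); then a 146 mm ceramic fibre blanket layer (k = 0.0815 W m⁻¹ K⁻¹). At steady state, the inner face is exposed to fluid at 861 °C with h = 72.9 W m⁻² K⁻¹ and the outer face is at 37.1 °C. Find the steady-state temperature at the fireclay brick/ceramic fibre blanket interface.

T = 672 °C

Resistance network (inner→outer):
  R_conv,in = 1/(hA) = 1/(72.9·2.18) = 0.006292 K/W
  R_magnesite brick = L/(kA) = 0.238/(4.31·2.18) = 0.02533 K/W
  R_fireclay brick = L/(kA) = 0.401/(0.862·2.18) = 0.2134 K/W
  R_ceramic fibre blanket = L/(kA) = 0.146/(0.0815·2.18) = 0.8217 K/W
ΣR = 0.006292 + 0.02533 + 0.2134 + 0.8217 = 1.067 K/W
Q = ΔT/ΣR = (861 °C − 37.1 °C)/1.067 = 772.2 W
From the inner boundary to the fireclay brick/ceramic fibre blanket interface, ΣR_partial = 0.2450 K/W.
T_interface = T_in − Q·ΣR_partial = 861 °C − (772.2)(0.2450) = 672 °C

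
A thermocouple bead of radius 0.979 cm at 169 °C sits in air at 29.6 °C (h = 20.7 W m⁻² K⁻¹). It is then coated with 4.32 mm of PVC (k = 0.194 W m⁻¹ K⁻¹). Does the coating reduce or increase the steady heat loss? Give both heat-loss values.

Critical radius for a sphere: r_cr = 2k/h = 0.0187 m = 1.87 cm.
Outer radius after coating: r₂ = 0.00979 + 0.00432 = 0.01411 m.
Since r₁ < r_cr and r₂ ≤ r_cr, the coating moves toward the maximum at r_cr — heat loss rises.
Bare: R = 1/(4πr₁²h) = 40.11 K/W; Q = 139.4/40.11 = 3.48 W.
Coated: R = R_cond + R_conv = 32.14 K/W; Q = 139.4/32.14 = 4.34 W.

increases: 3.48 → 4.34 W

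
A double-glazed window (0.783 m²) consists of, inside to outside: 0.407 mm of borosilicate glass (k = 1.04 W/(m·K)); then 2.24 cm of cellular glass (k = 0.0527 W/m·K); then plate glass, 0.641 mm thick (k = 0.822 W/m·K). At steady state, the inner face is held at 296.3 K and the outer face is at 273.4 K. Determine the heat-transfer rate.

Q = 42.1 W

Treat each layer as a resistance in series:
  R_borosilicate glass = L/(kA) = 4.07×10^-4/(1.04·0.783) = 4.998×10^-4 K/W
  R_cellular glass = L/(kA) = 0.0224/(0.0527·0.783) = 0.5428 K/W
  R_plate glass = L/(kA) = 6.41×10^-4/(0.822·0.783) = 9.959×10^-4 K/W
ΣR = 4.998×10^-4 + 0.5428 + 9.959×10^-4 = 0.5443 K/W
Q = ΔT/ΣR = (296.3 K − 273.4 K)/0.5443 = 42.1 W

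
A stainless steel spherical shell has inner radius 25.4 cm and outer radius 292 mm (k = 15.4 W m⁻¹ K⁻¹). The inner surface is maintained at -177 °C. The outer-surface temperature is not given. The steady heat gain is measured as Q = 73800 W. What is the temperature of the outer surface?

Series resistances:
  R_stainless steel = (1/0.254 − 1/0.292)/(4πk) = 0.5124/(4π·15.4) = 0.002648 K/W
ΣR = 0.002648 K/W
ΔT = Q·ΣR = 73800 × 0.002648 = 195.4 K
Heat flows inward, so T_out = T_in + ΔT = -177 + 195.4 = 18.4 °C

T_out = 18.4 °C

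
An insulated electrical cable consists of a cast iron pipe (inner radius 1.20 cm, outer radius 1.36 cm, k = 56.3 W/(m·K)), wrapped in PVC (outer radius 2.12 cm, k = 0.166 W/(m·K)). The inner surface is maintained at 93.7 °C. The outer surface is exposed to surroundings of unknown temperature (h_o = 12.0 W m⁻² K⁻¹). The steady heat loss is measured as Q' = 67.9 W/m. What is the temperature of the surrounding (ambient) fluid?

T_out = 22.3 °C

Series resistances:
  R'_cast iron = ln(0.0136/0.0120)/(2πk) = 0.1252/(2π·56.3) = 3.538×10^-4 m·K/W
  R'_PVC = ln(0.0212/0.0136)/(2πk) = 0.4439/(2π·0.166) = 0.4256 m·K/W
  R'_conv,out = 1/(2πr h) = 1/(2π·0.0212·12.0) = 0.6256 m·K/W
ΣR = 1.052 m·K/W
ΔT = Q'·ΣR = 67.9 × 1.052 = 71.43 K
Heat flows outward, so T_out = T_in − ΔT = 93.7 − 71.43 = 22.3 °C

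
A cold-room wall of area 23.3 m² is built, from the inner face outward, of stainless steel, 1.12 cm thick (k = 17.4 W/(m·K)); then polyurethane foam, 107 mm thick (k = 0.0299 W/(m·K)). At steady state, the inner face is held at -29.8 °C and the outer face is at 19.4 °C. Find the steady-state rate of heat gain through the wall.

Resistance network (inner→outer):
  R_stainless steel = L/(kA) = 0.0112/(17.4·23.3) = 2.763×10^-5 K/W
  R_polyurethane foam = L/(kA) = 0.107/(0.0299·23.3) = 0.1536 K/W
ΣR = 2.763×10^-5 + 0.1536 = 0.1536 K/W
Q = ΔT/ΣR = (-29.8 °C − 19.4 °C)/0.1536 = -320 W
(Negative Q ⇒ heat flows inward; heat gain = 320 W.)

Q = 320 W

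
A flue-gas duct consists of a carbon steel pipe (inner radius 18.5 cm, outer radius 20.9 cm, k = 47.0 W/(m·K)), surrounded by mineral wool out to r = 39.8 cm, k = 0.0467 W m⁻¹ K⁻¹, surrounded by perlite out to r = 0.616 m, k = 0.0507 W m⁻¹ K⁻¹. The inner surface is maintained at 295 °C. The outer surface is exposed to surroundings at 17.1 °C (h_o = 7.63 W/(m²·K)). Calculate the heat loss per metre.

Resistance network (inner→outer):
  R'_carbon steel = ln(0.209/0.185)/(2πk) = 0.1220/(2π·47.0) = 4.131×10^-4 m·K/W
  R'_mineral wool = ln(0.398/0.209)/(2πk) = 0.6441/(2π·0.0467) = 2.195 m·K/W
  R'_perlite = ln(0.616/0.398)/(2πk) = 0.4368/(2π·0.0507) = 1.371 m·K/W
  R'_conv,out = 1/(2πr h) = 1/(2π·0.616·7.63) = 0.03386 m·K/W
ΣR = 4.131×10^-4 + 2.195 + 1.371 + 0.03386 = 3.600 m·K/W
Q' = ΔT/ΣR = (295 °C − 17.1 °C)/3.600 = 77.2 W/m

Q' = 77.2 W/m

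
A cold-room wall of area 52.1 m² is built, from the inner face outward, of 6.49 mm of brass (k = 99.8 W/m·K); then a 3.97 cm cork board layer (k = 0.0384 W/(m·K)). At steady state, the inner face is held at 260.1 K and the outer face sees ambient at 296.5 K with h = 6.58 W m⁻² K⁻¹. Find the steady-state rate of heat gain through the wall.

Series thermal resistances, inner to outer:
  R_brass = L/(kA) = 0.00649/(99.8·52.1) = 1.248×10^-6 K/W
  R_cork board = L/(kA) = 0.0397/(0.0384·52.1) = 0.01984 K/W
  R_conv,out = 1/(hA) = 1/(6.58·52.1) = 0.002917 K/W
ΣR = 1.248×10^-6 + 0.01984 + 0.002917 = 0.02276 K/W
Q = ΔT/ΣR = (260.1 K − 296.5 K)/0.02276 = -1600 W
(Negative Q ⇒ heat flows inward; heat gain = 1600 W.)

Q = 1600 W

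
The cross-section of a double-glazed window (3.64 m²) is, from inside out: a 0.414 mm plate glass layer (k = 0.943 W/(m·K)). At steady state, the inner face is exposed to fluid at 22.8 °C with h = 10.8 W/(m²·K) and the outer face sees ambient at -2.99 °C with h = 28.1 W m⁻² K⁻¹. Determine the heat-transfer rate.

Series thermal resistances, inner to outer:
  R_conv,in = 1/(hA) = 1/(10.8·3.64) = 0.02544 K/W
  R_plate glass = L/(kA) = 4.14×10^-4/(0.943·3.64) = 1.206×10^-4 K/W
  R_conv,out = 1/(hA) = 1/(28.1·3.64) = 0.009777 K/W
ΣR = 0.02544 + 1.206×10^-4 + 0.009777 = 0.03534 K/W
Q = ΔT/ΣR = (22.8 °C − -2.99 °C)/0.03534 = 730 W

Q = 730 W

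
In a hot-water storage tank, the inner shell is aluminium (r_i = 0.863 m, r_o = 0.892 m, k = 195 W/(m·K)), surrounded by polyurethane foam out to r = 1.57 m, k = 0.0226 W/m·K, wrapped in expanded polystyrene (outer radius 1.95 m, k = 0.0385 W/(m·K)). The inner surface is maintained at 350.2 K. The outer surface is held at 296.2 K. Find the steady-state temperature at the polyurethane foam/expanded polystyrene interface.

T = 303.3 K

Series thermal resistances, inner to outer:
  R_aluminium = (1/0.863 − 1/0.892)/(4πk) = 0.03767/(4π·195) = 1.537×10^-5 K/W
  R_polyurethane foam = (1/0.892 − 1/1.57)/(4πk) = 0.4841/(4π·0.0226) = 1.705 K/W
  R_expanded polystyrene = (1/1.57 − 1/1.95)/(4πk) = 0.1241/(4π·0.0385) = 0.2566 K/W
ΣR = 1.537×10^-5 + 1.705 + 0.2566 = 1.962 K/W
Q = ΔT/ΣR = (350.2 K − 296.2 K)/1.962 = 27.52 W
From the inner boundary to the polyurethane foam/expanded polystyrene interface, ΣR_partial = 1.705 K/W.
T_interface = T_in − Q·ΣR_partial = 350.2 K − (27.52)(1.705) = 303.3 K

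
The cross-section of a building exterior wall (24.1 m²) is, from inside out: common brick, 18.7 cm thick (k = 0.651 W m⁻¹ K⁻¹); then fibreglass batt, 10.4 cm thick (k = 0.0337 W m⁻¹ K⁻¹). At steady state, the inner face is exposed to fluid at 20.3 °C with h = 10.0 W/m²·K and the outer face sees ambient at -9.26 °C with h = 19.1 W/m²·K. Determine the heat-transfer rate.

Q = 202 W

Series thermal resistances, inner to outer:
  R_conv,in = 1/(hA) = 1/(10.0·24.1) = 0.004149 K/W
  R_common brick = L/(kA) = 0.187/(0.651·24.1) = 0.01192 K/W
  R_fibreglass batt = L/(kA) = 0.104/(0.0337·24.1) = 0.1281 K/W
  R_conv,out = 1/(hA) = 1/(19.1·24.1) = 0.002172 K/W
ΣR = 0.004149 + 0.01192 + 0.1281 + 0.002172 = 0.1463 K/W
Q = ΔT/ΣR = (20.3 °C − -9.26 °C)/0.1463 = 202 W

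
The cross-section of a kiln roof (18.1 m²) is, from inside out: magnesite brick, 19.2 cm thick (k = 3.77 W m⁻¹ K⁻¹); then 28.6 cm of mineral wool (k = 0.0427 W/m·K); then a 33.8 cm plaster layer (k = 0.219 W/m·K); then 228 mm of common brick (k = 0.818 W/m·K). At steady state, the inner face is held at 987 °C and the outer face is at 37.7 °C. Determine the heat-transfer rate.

Treat each layer as a resistance in series:
  R_magnesite brick = L/(kA) = 0.192/(3.77·18.1) = 0.002814 K/W
  R_mineral wool = L/(kA) = 0.286/(0.0427·18.1) = 0.3700 K/W
  R_plaster = L/(kA) = 0.338/(0.219·18.1) = 0.08527 K/W
  R_common brick = L/(kA) = 0.228/(0.818·18.1) = 0.01540 K/W
ΣR = 0.002814 + 0.3700 + 0.08527 + 0.01540 = 0.4735 K/W
Q = ΔT/ΣR = (987 °C − 37.7 °C)/0.4735 = 2000 W

Q = 2.00 kW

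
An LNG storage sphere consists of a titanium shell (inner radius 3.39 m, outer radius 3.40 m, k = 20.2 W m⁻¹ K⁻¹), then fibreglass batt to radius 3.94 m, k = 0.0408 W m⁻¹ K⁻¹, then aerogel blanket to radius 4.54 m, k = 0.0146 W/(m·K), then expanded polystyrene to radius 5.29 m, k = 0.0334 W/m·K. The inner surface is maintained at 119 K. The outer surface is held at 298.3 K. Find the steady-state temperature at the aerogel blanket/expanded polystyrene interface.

Resistance network (inner→outer):
  R_titanium = (1/3.39 − 1/3.40)/(4πk) = 8.676×10^-4/(4π·20.2) = 3.418×10^-6 K/W
  R_fibreglass batt = (1/3.40 − 1/3.94)/(4πk) = 0.04031/(4π·0.0408) = 0.07862 K/W
  R_aerogel blanket = (1/3.94 − 1/4.54)/(4πk) = 0.03354/(4π·0.0146) = 0.1828 K/W
  R_expanded polystyrene = (1/4.54 − 1/5.29)/(4πk) = 0.03123/(4π·0.0334) = 0.07440 K/W
ΣR = 3.418×10^-6 + 0.07862 + 0.1828 + 0.07440 = 0.3358 K/W
Q = ΔT/ΣR = (119 K − 298.3 K)/0.3358 = -533.9 W
From the inner boundary to the aerogel blanket/expanded polystyrene interface, ΣR_partial = 0.2614 K/W.
T_interface = T_in − Q·ΣR_partial = 119 K − (-533.9)(0.2614) = 258.6 K

T = 258.6 K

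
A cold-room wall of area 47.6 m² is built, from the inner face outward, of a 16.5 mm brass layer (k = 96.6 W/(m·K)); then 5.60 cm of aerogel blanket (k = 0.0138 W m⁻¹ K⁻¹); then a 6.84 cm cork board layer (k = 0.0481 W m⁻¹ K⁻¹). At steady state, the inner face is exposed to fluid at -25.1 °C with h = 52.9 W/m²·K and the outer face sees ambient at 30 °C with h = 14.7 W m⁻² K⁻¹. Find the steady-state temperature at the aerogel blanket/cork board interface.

Resistance network (inner→outer):
  R_conv,in = 1/(hA) = 1/(52.9·47.6) = 3.971×10^-4 K/W
  R_brass = L/(kA) = 0.0165/(96.6·47.6) = 3.588×10^-6 K/W
  R_aerogel blanket = L/(kA) = 0.0560/(0.0138·47.6) = 0.08525 K/W
  R_cork board = L/(kA) = 0.0684/(0.0481·47.6) = 0.02987 K/W
  R_conv,out = 1/(hA) = 1/(14.7·47.6) = 0.001429 K/W
ΣR = 3.971×10^-4 + 3.588×10^-6 + 0.08525 + 0.02987 + 0.001429 = 0.1169 K/W
Q = ΔT/ΣR = (-25.1 °C − 30 °C)/0.1169 = -471.3 W
From the inner boundary to the aerogel blanket/cork board interface, ΣR_partial = 0.08565 K/W.
T_interface = T_in − Q·ΣR_partial = -25.1 °C − (-471.3)(0.08565) = 15.3 °C

T = 15.3 °C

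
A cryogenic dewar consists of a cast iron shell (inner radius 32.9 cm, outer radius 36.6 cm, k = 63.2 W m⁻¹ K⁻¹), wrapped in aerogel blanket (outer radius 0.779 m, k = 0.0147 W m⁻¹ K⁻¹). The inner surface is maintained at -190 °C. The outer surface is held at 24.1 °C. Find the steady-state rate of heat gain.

Q = 27.3 W

Series thermal resistances, inner to outer:
  R_cast iron = (1/0.329 − 1/0.366)/(4πk) = 0.3073/(4π·63.2) = 3.869×10^-4 K/W
  R_aerogel blanket = (1/0.366 − 1/0.779)/(4πk) = 1.449/(4π·0.0147) = 7.842 K/W
ΣR = 3.869×10^-4 + 7.842 = 7.842 K/W
Q = ΔT/ΣR = (-190 °C − 24.1 °C)/7.842 = -27.3 W
(Negative Q ⇒ heat flows inward; heat gain = 27.3 W.)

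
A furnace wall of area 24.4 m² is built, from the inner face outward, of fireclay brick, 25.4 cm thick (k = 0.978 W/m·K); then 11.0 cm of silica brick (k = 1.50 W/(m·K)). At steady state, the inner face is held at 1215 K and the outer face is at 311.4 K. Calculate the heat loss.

Resistance network (inner→outer):
  R_fireclay brick = L/(kA) = 0.254/(0.978·24.4) = 0.01064 K/W
  R_silica brick = L/(kA) = 0.110/(1.50·24.4) = 0.003005 K/W
ΣR = 0.01064 + 0.003005 = 0.01365 K/W
Q = ΔT/ΣR = (1215 K − 311.4 K)/0.01365 = 66200 W

Q = 66.2 kW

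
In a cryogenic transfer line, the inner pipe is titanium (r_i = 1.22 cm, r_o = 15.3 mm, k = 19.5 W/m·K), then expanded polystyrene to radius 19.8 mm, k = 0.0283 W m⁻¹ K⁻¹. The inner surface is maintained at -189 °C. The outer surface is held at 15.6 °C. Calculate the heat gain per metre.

Q' = 141 W/m

Treat each layer as a resistance in series:
  R'_titanium = ln(0.0153/0.0122)/(2πk) = 0.2264/(2π·19.5) = 0.001848 m·K/W
  R'_expanded polystyrene = ln(0.0198/0.0153)/(2πk) = 0.2578/(2π·0.0283) = 1.450 m·K/W
ΣR = 0.001848 + 1.450 = 1.452 m·K/W
Q' = ΔT/ΣR = (-189 °C − 15.6 °C)/1.452 = -141 W/m
(Negative Q' ⇒ heat flows inward; heat gain = 141 W/m.)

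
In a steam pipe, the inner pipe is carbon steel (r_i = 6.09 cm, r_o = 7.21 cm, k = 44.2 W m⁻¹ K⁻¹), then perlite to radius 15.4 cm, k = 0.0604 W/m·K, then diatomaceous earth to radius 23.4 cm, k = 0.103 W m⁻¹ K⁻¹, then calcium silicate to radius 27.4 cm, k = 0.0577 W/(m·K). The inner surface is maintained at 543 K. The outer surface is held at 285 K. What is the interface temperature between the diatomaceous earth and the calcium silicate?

T = 321.4 K

Treat each layer as a resistance in series:
  R'_carbon steel = ln(0.0721/0.0609)/(2πk) = 0.1688/(2π·44.2) = 6.079×10^-4 m·K/W
  R'_perlite = ln(0.154/0.0721)/(2πk) = 0.7589/(2π·0.0604) = 2.000 m·K/W
  R'_diatomaceous earth = ln(0.234/0.154)/(2πk) = 0.4184/(2π·0.103) = 0.6465 m·K/W
  R'_calcium silicate = ln(0.274/0.234)/(2πk) = 0.1578/(2π·0.0577) = 0.4353 m·K/W
ΣR = 6.079×10^-4 + 2.000 + 0.6465 + 0.4353 = 3.082 m·K/W
Q' = ΔT/ΣR = (543 K − 285 K)/3.082 = 83.71 W/m
From the inner boundary to the diatomaceous earth/calcium silicate interface, ΣR_partial = 2.647 m·K/W.
T_interface = T_in − Q'·ΣR_partial = 543 K − (83.71)(2.647) = 321.4 K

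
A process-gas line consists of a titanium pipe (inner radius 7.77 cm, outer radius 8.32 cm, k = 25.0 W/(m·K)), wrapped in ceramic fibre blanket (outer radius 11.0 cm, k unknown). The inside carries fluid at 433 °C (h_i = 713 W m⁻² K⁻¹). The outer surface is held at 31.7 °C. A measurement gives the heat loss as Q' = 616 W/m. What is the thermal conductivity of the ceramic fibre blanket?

ΣR = ΔT/Q' = |433 − 31.7|/616 = 0.6515 m·K/W
Known resistances:
  R'_conv,in = 1/(2πr h) = 1/(2π·0.0777·713) = 0.002873 m·K/W
  R'_titanium = ln(0.0832/0.0777)/(2πk) = 0.06839/(2π·25.0) = 4.354×10^-4 m·K/W
R_ceramic fibre blanket = ΣR − ΣR_known = 0.6515 − 0.003308 = 0.6482 m·K/W
ln(r₂/r₁)/(2πk) = 0.6482 ⇒ k = 0.2792/(2π·0.6482) = 0.0686 W/m·K

k = 0.0686 W/m·K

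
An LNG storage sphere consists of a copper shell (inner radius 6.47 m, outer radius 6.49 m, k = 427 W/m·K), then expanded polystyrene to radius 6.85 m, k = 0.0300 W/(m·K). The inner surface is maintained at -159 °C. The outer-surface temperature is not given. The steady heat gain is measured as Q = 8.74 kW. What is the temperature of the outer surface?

T_out = 28.7 °C

Sum the resistances:
  R_copper = (1/6.47 − 1/6.49)/(4πk) = 4.763×10^-4/(4π·427) = 8.877×10^-8 K/W
  R_expanded polystyrene = (1/6.49 − 1/6.85)/(4πk) = 0.008098/(4π·0.0300) = 0.02148 K/W
ΣR = 0.02148 K/W
ΔT = Q·ΣR = 8740 × 0.02148 = 187.7 K
Heat flows inward, so T_out = T_in + ΔT = -159 + 187.7 = 28.7 °C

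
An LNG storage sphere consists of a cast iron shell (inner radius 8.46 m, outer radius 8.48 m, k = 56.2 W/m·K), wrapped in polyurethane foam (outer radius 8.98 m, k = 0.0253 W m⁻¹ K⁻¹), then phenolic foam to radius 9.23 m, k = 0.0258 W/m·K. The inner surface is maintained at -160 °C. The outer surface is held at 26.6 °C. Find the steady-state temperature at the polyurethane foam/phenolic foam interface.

Treat each layer as a resistance in series:
  R_cast iron = (1/8.46 − 1/8.48)/(4πk) = 2.788×10^-4/(4π·56.2) = 3.947×10^-7 K/W
  R_polyurethane foam = (1/8.48 − 1/8.98)/(4πk) = 0.006566/(4π·0.0253) = 0.02065 K/W
  R_phenolic foam = (1/8.98 − 1/9.23)/(4πk) = 0.003016/(4π·0.0258) = 0.009303 K/W
ΣR = 3.947×10^-7 + 0.02065 + 0.009303 = 0.02995 K/W
Q = ΔT/ΣR = (-160 °C − 26.6 °C)/0.02995 = -6230 W
From the inner boundary to the polyurethane foam/phenolic foam interface, ΣR_partial = 0.02065 K/W.
T_interface = T_in − Q·ΣR_partial = -160 °C − (-6230)(0.02065) = -31.4 °C

T = -31.4 °C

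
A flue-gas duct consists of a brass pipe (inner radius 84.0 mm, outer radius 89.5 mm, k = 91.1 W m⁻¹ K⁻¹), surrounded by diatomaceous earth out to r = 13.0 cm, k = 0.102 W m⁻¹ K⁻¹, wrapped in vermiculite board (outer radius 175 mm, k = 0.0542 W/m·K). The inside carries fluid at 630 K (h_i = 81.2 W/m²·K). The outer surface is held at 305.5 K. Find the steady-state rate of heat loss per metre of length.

Q' = 219 W/m

Series thermal resistances, inner to outer:
  R'_conv,in = 1/(2πr h) = 1/(2π·0.0840·81.2) = 0.02333 m·K/W
  R'_brass = ln(0.0895/0.0840)/(2πk) = 0.06342/(2π·91.1) = 1.108×10^-4 m·K/W
  R'_diatomaceous earth = ln(0.130/0.0895)/(2πk) = 0.3733/(2π·0.102) = 0.5825 m·K/W
  R'_vermiculite board = ln(0.175/0.130)/(2πk) = 0.2973/(2π·0.0542) = 0.8729 m·K/W
ΣR = 0.02333 + 1.108×10^-4 + 0.5825 + 0.8729 = 1.479 m·K/W
Q' = ΔT/ΣR = (630 K − 305.5 K)/1.479 = 219 W/m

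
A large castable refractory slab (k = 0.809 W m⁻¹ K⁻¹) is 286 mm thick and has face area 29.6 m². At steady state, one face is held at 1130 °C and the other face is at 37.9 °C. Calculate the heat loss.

Q = 91400 W

Q = kA·ΔT/L = 0.809 × 29.6 × |1130 °C − 37.9 °C| / 0.286 = 91400 W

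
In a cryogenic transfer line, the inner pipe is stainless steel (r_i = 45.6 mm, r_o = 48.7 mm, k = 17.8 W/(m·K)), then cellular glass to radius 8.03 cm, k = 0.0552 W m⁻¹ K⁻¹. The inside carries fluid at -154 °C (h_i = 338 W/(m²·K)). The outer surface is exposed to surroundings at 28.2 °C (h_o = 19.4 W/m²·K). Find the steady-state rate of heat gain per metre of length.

Treat each layer as a resistance in series:
  R'_conv,in = 1/(2πr h) = 1/(2π·0.0456·338) = 0.01033 m·K/W
  R'_stainless steel = ln(0.0487/0.0456)/(2πk) = 0.06577/(2π·17.8) = 5.881×10^-4 m·K/W
  R'_cellular glass = ln(0.0803/0.0487)/(2πk) = 0.5001/(2π·0.0552) = 1.442 m·K/W
  R'_conv,out = 1/(2πr h) = 1/(2π·0.0803·19.4) = 0.1022 m·K/W
ΣR = 0.01033 + 5.881×10^-4 + 1.442 + 0.1022 = 1.555 m·K/W
Q' = ΔT/ΣR = (-154 °C − 28.2 °C)/1.555 = -117 W/m
(Negative Q' ⇒ heat flows inward; heat gain = 117 W/m.)

Q' = 117 W/m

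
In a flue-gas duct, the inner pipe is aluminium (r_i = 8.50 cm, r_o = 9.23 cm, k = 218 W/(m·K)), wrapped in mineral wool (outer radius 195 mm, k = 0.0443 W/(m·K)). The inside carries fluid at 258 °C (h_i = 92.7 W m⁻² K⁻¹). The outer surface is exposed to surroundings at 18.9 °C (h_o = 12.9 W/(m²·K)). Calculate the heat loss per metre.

Q' = 86.3 W/m

Resistance network (inner→outer):
  R'_conv,in = 1/(2πr h) = 1/(2π·0.0850·92.7) = 0.02020 m·K/W
  R'_aluminium = ln(0.0923/0.0850)/(2πk) = 0.08239/(2π·218) = 6.015×10^-5 m·K/W
  R'_mineral wool = ln(0.195/0.0923)/(2πk) = 0.7480/(2π·0.0443) = 2.687 m·K/W
  R'_conv,out = 1/(2πr h) = 1/(2π·0.195·12.9) = 0.06327 m·K/W
ΣR = 0.02020 + 6.015×10^-5 + 2.687 + 0.06327 = 2.771 m·K/W
Q' = ΔT/ΣR = (258 °C − 18.9 °C)/2.771 = 86.3 W/m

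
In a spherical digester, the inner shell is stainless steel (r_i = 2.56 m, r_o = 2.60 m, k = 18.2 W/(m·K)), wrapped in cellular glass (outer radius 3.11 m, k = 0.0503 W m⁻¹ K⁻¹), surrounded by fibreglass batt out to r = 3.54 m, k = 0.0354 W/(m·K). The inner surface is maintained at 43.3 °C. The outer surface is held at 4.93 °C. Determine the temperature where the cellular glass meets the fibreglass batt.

Resistance network (inner→outer):
  R_stainless steel = (1/2.56 − 1/2.60)/(4πk) = 0.006010/(4π·18.2) = 2.628×10^-5 K/W
  R_cellular glass = (1/2.60 − 1/3.11)/(4πk) = 0.06307/(4π·0.0503) = 0.09978 K/W
  R_fibreglass batt = (1/3.11 − 1/3.54)/(4πk) = 0.03906/(4π·0.0354) = 0.08780 K/W
ΣR = 2.628×10^-5 + 0.09978 + 0.08780 = 0.1876 K/W
Q = ΔT/ΣR = (43.3 °C − 4.93 °C)/0.1876 = 204.5 W
From the inner boundary to the cellular glass/fibreglass batt interface, ΣR_partial = 0.09981 K/W.
T_interface = T_in − Q·ΣR_partial = 43.3 °C − (204.5)(0.09981) = 22.9 °C

T = 22.9 °C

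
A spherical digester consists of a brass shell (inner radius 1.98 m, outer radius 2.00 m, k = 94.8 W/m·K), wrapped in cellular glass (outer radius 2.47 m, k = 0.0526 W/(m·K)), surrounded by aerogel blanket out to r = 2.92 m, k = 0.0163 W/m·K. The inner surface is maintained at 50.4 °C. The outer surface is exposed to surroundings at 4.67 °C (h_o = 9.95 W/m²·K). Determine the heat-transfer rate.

Treat each layer as a resistance in series:
  R_brass = (1/1.98 − 1/2.00)/(4πk) = 0.005051/(4π·94.8) = 4.240×10^-6 K/W
  R_cellular glass = (1/2.00 − 1/2.47)/(4πk) = 0.09514/(4π·0.0526) = 0.1439 K/W
  R_aerogel blanket = (1/2.47 − 1/2.92)/(4πk) = 0.06239/(4π·0.0163) = 0.3046 K/W
  R_conv,out = 1/(4πr²h) = 1/(4π·2.92²·9.95) = 9.380×10^-4 K/W
ΣR = 4.240×10^-6 + 0.1439 + 0.3046 + 9.380×10^-4 = 0.4494 K/W
Q = ΔT/ΣR = (50.4 °C − 4.67 °C)/0.4494 = 102 W

Q = 102 W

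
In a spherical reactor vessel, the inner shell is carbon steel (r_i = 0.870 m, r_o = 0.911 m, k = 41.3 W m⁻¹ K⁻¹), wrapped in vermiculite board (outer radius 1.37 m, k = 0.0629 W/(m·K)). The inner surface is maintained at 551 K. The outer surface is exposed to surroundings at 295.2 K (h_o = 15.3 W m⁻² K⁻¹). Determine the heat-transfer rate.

Q = 546 W

Treat each layer as a resistance in series:
  R_carbon steel = (1/0.870 − 1/0.911)/(4πk) = 0.05173/(4π·41.3) = 9.968×10^-5 K/W
  R_vermiculite board = (1/0.911 − 1/1.37)/(4πk) = 0.3678/(4π·0.0629) = 0.4653 K/W
  R_conv,out = 1/(4πr²h) = 1/(4π·1.37²·15.3) = 0.002771 K/W
ΣR = 9.968×10^-5 + 0.4653 + 0.002771 = 0.4682 K/W
Q = ΔT/ΣR = (551 K − 295.2 K)/0.4682 = 546 W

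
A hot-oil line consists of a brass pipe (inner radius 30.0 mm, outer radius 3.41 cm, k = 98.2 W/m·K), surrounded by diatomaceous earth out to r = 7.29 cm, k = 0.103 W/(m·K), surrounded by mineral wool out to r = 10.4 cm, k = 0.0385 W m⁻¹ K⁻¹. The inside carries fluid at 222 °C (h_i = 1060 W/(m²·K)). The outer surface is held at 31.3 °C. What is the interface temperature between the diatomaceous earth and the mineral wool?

T = 137 °C

Resistance network (inner→outer):
  R'_conv,in = 1/(2πr h) = 1/(2π·0.0300·1060) = 0.005005 m·K/W
  R'_brass = ln(0.0341/0.0300)/(2πk) = 0.1281/(2π·98.2) = 2.076×10^-4 m·K/W
  R'_diatomaceous earth = ln(0.0729/0.0341)/(2πk) = 0.7598/(2π·0.103) = 1.174 m·K/W
  R'_mineral wool = ln(0.104/0.0729)/(2πk) = 0.3553/(2π·0.0385) = 1.469 m·K/W
ΣR = 0.005005 + 2.076×10^-4 + 1.174 + 1.469 = 2.648 m·K/W
Q' = ΔT/ΣR = (222 °C − 31.3 °C)/2.648 = 72.02 W/m
From the inner boundary to the diatomaceous earth/mineral wool interface, ΣR_partial = 1.179 m·K/W.
T_interface = T_in − Q'·ΣR_partial = 222 °C − (72.02)(1.179) = 137 °C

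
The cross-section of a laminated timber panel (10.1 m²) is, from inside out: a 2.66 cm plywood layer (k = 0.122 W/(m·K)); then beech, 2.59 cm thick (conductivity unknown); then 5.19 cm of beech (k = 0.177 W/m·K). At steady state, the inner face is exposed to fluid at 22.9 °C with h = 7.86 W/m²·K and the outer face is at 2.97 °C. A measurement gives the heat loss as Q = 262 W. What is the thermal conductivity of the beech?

k = 0.200 W/m·K

ΣR = ΔT/Q = |22.9 − 2.97|/262 = 0.07607 K/W
Known resistances:
  R_conv,in = 1/(hA) = 1/(7.86·10.1) = 0.01260 K/W
  R_plywood = L/(kA) = 0.0266/(0.122·10.1) = 0.02159 K/W
  R_beech = L/(kA) = 0.0519/(0.177·10.1) = 0.02903 K/W
R_beech = ΣR − ΣR_known = 0.07607 − 0.06322 = 0.01285 K/W
L/(kA) = 0.01285 ⇒ k = 0.0259/(0.01285·10.1) = 0.200 W/m·K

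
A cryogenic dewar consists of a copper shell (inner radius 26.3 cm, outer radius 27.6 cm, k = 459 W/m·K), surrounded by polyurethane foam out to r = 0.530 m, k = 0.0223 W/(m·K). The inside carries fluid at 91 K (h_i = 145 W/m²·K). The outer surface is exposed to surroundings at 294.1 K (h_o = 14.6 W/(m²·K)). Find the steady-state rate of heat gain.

Resistance network (inner→outer):
  R_conv,in = 1/(4πr²h) = 1/(4π·0.263²·145) = 0.007934 K/W
  R_copper = (1/0.263 − 1/0.276)/(4πk) = 0.1791/(4π·459) = 3.105×10^-5 K/W
  R_polyurethane foam = (1/0.276 − 1/0.530)/(4πk) = 1.736/(4π·0.0223) = 6.196 K/W
  R_conv,out = 1/(4πr²h) = 1/(4π·0.530²·14.6) = 0.01940 K/W
ΣR = 0.007934 + 3.105×10^-5 + 6.196 + 0.01940 = 6.223 K/W
Q = ΔT/ΣR = (91 K − 294.1 K)/6.223 = -32.6 W
(Negative Q ⇒ heat flows inward; heat gain = 32.6 W.)

Q = 32.6 W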